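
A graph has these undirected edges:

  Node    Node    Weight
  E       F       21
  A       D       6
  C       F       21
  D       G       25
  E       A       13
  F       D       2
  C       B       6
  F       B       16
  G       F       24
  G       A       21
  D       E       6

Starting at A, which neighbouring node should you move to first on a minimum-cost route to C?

Candidate routes:
A → D → F → B → C: 6+2+16+6 = 30
A → E → D → F → C: 13+6+2+21 = 42
A → D → F → C: 6+2+21 = 29
Cheapest is A → D → F → C at 29.
So from A the first move is to D.

D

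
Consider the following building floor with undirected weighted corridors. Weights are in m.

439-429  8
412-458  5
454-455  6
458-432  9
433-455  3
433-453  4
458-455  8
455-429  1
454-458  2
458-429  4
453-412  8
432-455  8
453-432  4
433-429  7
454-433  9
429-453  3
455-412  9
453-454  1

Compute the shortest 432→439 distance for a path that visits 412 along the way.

Shortest 432→412: 432–453–412 = 12
Shortest 412→439: 412–458–429–439 = 17
Total via 412: 12 + 17 = 29 m.

29 m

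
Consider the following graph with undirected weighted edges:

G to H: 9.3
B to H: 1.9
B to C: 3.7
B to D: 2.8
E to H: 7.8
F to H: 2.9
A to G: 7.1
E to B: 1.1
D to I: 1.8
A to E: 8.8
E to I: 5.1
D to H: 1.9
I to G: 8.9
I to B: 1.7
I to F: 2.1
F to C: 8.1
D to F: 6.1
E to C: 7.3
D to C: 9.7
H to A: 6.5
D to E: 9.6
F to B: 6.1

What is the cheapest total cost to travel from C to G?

Running Dijkstra from C:
C: 0
B: 3.7  (via C)
E: 4.8  (via B)
I: 5.4  (via B)
H: 5.6  (via B)
D: 6.5  (via B)
F: 7.5  (via I)
A: 12.1  (via H)
G: 14.3  (via I)
Shortest route: C → B → I → G = 14.3.

14.3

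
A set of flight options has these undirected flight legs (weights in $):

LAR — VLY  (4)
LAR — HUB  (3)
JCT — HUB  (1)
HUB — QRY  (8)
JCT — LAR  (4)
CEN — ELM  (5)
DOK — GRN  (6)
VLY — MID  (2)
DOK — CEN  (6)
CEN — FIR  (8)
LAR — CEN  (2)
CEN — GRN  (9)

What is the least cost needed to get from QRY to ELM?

$18

Settle nodes by increasing distance from QRY:
QRY: 0
HUB: 8  (via QRY)
JCT: 9  (via HUB)
LAR: 11  (via HUB)
CEN: 13  (via LAR)
VLY: 15  (via LAR)
MID: 17  (via VLY)
ELM: 18  (via CEN)
Shortest route: QRY–HUB–LAR–CEN–ELM = $18.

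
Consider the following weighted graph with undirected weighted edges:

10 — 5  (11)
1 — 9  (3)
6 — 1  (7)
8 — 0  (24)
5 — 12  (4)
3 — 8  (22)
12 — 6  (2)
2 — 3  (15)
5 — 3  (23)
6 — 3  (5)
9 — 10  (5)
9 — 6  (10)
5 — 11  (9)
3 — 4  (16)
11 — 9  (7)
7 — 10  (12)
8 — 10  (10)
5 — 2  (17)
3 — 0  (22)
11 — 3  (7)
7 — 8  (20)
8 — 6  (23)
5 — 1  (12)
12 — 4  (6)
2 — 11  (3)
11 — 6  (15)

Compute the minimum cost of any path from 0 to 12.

Enumerating some paths:
0–3–11–5–12: 22+7+9+4 = 42
0–3–4–12: 22+16+6 = 44
0–3–6–12: 22+5+2 = 29
0–3–11–6–12: 22+7+15+2 = 46
The minimum is 29 via 0–3–6–12.

29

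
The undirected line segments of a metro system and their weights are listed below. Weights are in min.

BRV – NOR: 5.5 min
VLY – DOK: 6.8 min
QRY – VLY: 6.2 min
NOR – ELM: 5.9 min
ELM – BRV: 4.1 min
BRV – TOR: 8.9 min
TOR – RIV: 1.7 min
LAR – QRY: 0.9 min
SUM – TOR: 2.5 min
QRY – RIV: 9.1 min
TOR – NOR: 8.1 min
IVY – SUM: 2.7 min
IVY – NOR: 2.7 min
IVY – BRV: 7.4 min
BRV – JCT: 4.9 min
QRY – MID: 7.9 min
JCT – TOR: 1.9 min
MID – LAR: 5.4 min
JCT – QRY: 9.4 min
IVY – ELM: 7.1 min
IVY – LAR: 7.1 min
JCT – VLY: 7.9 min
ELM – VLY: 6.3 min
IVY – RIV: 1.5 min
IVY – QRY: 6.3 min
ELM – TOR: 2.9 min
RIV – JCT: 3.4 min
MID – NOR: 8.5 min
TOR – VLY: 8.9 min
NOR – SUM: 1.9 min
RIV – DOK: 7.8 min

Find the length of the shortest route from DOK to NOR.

12 min

Enumerating some paths:
DOK - RIV - TOR - SUM - NOR: 7.8+1.7+2.5+1.9 = 13.9
DOK - RIV - IVY - SUM - NOR: 7.8+1.5+2.7+1.9 = 13.9
DOK - RIV - IVY - NOR: 7.8+1.5+2.7 = 12
The minimum is 12 min via DOK - RIV - IVY - NOR.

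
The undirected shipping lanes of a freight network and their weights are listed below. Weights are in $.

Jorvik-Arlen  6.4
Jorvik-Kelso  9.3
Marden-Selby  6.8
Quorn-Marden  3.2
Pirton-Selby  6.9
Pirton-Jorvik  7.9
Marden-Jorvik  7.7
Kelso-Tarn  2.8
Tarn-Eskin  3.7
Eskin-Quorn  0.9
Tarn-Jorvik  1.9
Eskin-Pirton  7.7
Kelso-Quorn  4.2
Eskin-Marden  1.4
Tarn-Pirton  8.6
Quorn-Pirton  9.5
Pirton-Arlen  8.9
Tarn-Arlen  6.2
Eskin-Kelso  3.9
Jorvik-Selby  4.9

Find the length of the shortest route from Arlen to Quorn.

$10.8

Shortest distances from Arlen:
Arlen: 0
Tarn: 6.2  (via Arlen)
Jorvik: 6.4  (via Arlen)
Pirton: 8.9  (via Arlen)
Kelso: 9  (via Tarn)
Eskin: 9.9  (via Tarn)
Quorn: 10.8  (via Eskin)
Shortest route: Arlen–Tarn–Eskin–Quorn = $10.8.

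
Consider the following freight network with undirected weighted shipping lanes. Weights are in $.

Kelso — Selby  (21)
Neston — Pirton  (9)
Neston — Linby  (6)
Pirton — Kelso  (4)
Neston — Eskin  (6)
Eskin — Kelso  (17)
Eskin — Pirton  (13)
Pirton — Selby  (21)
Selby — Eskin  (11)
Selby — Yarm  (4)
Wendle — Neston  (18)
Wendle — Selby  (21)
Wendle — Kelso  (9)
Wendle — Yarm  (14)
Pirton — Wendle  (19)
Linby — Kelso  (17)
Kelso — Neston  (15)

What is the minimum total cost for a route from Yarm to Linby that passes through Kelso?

$40

Best Yarm to Kelso: Yarm → Wendle → Kelso costing 23
Best Kelso to Linby: Kelso → Linby costing 17
Total via Kelso: 23 + 17 = $40.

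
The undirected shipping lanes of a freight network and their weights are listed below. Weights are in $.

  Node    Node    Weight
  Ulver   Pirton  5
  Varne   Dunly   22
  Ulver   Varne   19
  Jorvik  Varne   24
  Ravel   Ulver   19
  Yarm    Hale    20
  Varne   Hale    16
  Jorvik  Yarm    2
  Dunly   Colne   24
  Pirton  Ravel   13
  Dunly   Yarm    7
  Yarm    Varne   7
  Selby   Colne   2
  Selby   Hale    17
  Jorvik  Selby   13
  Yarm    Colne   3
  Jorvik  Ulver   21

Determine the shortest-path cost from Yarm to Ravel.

$41

Settle nodes by increasing distance from Yarm:
Yarm: 0
Jorvik: 2  (via Yarm)
Colne: 3  (via Yarm)
Selby: 5  (via Colne)
Dunly: 7  (via Yarm)
Varne: 7  (via Yarm)
Hale: 20  (via Yarm)
Ulver: 23  (via Jorvik)
Pirton: 28  (via Ulver)
Ravel: 41  (via Pirton)
Shortest route: Yarm → Jorvik → Ulver → Pirton → Ravel = $41.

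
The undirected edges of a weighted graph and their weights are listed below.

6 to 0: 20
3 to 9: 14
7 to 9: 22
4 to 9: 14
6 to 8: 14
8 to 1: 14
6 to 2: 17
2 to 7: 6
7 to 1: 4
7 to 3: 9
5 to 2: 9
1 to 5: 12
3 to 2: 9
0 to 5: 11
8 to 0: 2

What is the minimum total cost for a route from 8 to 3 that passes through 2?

Shortest 8→2: 8 → 0 → 5 → 2 = 22
Shortest 2→3: 2 → 3 = 9
Total via 2: 22 + 9 = 31.

31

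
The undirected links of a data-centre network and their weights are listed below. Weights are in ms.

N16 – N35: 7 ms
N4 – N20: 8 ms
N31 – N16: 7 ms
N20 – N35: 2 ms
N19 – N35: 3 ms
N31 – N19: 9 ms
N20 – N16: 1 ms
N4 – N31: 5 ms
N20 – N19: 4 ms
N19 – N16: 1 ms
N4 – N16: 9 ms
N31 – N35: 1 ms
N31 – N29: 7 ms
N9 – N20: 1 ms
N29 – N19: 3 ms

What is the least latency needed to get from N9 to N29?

Candidate routes:
N9 - N20 - N16 - N19 - N29: 1+1+1+3 = 6
N9 - N20 - N19 - N29: 1+4+3 = 8
The minimum is 6 ms via N9 - N20 - N16 - N19 - N29.

6 ms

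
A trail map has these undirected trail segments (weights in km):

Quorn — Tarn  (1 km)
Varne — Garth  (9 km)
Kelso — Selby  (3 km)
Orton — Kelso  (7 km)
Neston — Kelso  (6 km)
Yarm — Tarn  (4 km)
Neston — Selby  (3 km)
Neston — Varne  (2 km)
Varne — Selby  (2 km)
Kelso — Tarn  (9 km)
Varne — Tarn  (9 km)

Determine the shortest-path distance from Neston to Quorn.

12 km

Candidate routes:
Neston → Selby → Kelso → Tarn → Quorn: 3+3+9+1 = 16
Neston → Selby → Varne → Tarn → Quorn: 3+2+9+1 = 15
Neston → Kelso → Tarn → Quorn: 6+9+1 = 16
Neston → Varne → Tarn → Quorn: 2+9+1 = 12
The minimum is 12 km via Neston → Varne → Tarn → Quorn.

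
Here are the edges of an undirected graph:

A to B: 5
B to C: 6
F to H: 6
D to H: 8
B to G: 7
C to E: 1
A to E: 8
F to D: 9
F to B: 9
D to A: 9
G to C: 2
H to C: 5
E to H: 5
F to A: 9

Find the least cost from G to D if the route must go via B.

Best G to B: G → B costing 7
Shortest B→D: B → A → D = 14
Total via B: 7 + 14 = 21.

21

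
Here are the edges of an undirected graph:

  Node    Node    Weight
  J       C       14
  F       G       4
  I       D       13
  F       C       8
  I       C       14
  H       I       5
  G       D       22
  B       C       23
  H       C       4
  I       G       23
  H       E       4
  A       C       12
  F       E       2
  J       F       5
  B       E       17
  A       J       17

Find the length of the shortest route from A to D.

Settle nodes by increasing distance from A:
A: 0
C: 12  (via A)
H: 16  (via C)
J: 17  (via A)
E: 20  (via H)
F: 20  (via C)
I: 21  (via H)
G: 24  (via F)
D: 34  (via I)
Shortest route: A–C–H–I–D = 34.

34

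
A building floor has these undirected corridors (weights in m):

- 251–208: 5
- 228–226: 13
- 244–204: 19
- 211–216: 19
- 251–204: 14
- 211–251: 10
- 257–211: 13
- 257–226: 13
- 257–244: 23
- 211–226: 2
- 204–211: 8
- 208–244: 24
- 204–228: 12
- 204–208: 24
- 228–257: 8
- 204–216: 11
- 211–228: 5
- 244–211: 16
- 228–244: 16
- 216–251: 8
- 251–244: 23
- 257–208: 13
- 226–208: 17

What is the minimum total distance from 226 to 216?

Running Dijkstra from 226:
226: 0
211: 2  (via 226)
228: 7  (via 211)
204: 10  (via 211)
251: 12  (via 211)
257: 13  (via 226)
208: 17  (via 226)
244: 18  (via 211)
216: 20  (via 251)
Shortest route: 226 → 211 → 251 → 216 = 20 m.

20 m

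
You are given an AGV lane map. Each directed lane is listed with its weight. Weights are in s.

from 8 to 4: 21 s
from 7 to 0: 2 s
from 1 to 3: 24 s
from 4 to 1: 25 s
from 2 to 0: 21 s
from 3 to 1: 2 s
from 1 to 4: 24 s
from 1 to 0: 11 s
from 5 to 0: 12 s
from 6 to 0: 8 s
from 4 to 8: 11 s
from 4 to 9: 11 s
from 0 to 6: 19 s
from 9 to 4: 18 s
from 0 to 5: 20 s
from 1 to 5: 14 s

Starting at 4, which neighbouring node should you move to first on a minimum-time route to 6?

1

Enumerating some paths:
4 → 1 → 5 → 0 → 6: 25+14+12+19 = 70
4 → 1 → 0 → 6: 25+11+19 = 55
The minimum is 55 s via 4 → 1 → 0 → 6.
So from 4 the first move is to 1.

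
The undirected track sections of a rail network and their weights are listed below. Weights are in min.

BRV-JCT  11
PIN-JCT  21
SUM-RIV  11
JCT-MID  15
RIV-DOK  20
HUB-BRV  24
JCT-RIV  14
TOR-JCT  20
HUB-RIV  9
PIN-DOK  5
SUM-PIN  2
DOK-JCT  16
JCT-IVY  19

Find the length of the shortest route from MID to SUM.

Compare a few routes:
MID–JCT–RIV–SUM: 15+14+11 = 40
MID–JCT–PIN–SUM: 15+21+2 = 38
Cheapest is MID–JCT–PIN–SUM at 38 min.

38 min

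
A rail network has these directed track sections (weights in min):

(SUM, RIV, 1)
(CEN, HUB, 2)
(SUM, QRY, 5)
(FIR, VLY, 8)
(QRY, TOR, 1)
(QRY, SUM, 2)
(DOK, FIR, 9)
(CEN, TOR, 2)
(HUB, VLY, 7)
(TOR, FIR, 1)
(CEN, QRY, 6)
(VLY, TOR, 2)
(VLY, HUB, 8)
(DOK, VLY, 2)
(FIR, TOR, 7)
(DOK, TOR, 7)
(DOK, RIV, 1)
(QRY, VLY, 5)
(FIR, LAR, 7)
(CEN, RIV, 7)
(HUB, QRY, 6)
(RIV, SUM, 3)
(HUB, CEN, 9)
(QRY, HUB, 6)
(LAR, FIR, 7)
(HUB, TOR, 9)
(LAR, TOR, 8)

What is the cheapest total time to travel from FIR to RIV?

25 min

Shortest distances from FIR:
FIR: 0
LAR: 7  (via FIR)
TOR: 7  (via FIR)
VLY: 8  (via FIR)
HUB: 16  (via VLY)
QRY: 22  (via HUB)
SUM: 24  (via QRY)
CEN: 25  (via HUB)
RIV: 25  (via SUM)
Shortest route: FIR–VLY–HUB–QRY–SUM–RIV = 25 min.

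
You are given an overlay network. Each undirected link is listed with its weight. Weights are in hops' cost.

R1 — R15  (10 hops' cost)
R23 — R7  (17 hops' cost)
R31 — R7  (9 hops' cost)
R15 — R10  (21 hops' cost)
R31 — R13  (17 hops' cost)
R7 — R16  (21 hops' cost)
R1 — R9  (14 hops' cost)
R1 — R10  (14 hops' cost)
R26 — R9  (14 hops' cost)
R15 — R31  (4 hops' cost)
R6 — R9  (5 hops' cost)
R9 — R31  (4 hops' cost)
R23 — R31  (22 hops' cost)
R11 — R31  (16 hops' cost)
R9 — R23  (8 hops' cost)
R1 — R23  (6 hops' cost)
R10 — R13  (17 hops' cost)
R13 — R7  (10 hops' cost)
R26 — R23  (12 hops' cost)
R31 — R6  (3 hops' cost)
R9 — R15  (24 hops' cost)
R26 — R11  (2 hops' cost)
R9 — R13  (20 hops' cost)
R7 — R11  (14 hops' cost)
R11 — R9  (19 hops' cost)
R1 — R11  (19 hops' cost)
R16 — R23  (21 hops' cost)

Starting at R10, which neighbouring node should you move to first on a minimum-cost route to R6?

Enumerating some paths:
R10–R15–R31–R6: 21+4+3 = 28
R10–R1–R15–R31–R6: 14+10+4+3 = 31
Cheapest is R10–R15–R31–R6 at 28 hops' cost.
So from R10 the first move is to R15.

R15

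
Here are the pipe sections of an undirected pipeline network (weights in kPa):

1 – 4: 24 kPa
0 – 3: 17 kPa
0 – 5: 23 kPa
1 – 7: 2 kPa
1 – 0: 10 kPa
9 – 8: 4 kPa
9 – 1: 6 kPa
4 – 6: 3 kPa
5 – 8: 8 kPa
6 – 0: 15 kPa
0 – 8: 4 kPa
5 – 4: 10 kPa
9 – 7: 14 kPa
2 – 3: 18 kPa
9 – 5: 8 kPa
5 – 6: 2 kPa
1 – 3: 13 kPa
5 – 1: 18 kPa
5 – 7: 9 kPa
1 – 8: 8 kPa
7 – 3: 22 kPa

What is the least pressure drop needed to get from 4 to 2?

47 kPa

Shortest distances from 4:
4: 0
6: 3  (via 4)
5: 5  (via 6)
8: 13  (via 5)
9: 13  (via 5)
7: 14  (via 5)
1: 16  (via 7)
0: 17  (via 8)
3: 29  (via 1)
2: 47  (via 3)
Shortest route: 4–6–5–7–1–3–2 = 47 kPa.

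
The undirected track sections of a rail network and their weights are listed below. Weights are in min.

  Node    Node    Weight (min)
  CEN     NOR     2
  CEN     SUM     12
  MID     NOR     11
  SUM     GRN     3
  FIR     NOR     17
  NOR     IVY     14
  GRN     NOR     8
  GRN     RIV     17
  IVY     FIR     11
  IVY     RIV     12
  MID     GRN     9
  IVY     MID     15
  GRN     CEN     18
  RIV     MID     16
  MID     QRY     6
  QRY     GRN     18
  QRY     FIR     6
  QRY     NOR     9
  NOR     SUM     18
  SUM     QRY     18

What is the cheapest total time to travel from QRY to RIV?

22 min

Enumerating some paths:
QRY–MID–GRN–RIV: 6+9+17 = 32
QRY–FIR–IVY–RIV: 6+11+12 = 29
QRY–MID–RIV: 6+16 = 22
QRY–MID–IVY–RIV: 6+15+12 = 33
Cheapest is QRY–MID–RIV at 22 min.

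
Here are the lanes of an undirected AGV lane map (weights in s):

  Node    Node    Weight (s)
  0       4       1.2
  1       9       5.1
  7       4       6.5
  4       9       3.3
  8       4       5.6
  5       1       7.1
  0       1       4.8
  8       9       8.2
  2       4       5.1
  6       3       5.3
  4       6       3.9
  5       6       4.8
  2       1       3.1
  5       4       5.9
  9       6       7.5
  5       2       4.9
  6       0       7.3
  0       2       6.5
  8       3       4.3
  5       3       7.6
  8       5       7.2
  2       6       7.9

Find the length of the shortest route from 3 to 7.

Running Dijkstra from 3:
3: 0
8: 4.3  (via 3)
6: 5.3  (via 3)
5: 7.6  (via 3)
4: 9.2  (via 6)
0: 10.4  (via 4)
2: 12.5  (via 5)
9: 12.5  (via 8)
1: 14.7  (via 5)
7: 15.7  (via 4)
Shortest route: 3–6–4–7 = 15.7 s.

15.7 s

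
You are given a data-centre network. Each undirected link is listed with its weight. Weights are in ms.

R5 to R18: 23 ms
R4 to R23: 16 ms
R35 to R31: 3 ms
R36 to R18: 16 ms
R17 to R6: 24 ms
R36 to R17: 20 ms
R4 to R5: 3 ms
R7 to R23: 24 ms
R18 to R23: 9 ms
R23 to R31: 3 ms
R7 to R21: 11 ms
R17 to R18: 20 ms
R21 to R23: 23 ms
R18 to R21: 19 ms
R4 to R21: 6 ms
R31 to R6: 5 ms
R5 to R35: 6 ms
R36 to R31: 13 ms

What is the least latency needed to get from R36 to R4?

25 ms

Compare a few routes:
R36 → R18 → R23 → R31 → R35 → R5 → R4: 16+9+3+3+6+3 = 40
R36 → R31 → R23 → R4: 13+3+16 = 32
R36 → R18 → R23 → R4: 16+9+16 = 41
R36 → R31 → R35 → R5 → R4: 13+3+6+3 = 25
Cheapest is R36 → R31 → R35 → R5 → R4 at 25 ms.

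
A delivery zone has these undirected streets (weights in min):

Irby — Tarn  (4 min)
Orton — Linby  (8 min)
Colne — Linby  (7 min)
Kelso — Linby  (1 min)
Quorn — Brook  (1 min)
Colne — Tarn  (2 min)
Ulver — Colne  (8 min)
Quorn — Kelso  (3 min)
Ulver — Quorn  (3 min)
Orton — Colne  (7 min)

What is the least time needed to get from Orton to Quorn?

12 min

Enumerating some paths:
Orton → Colne → Ulver → Quorn: 7+8+3 = 18
Orton → Linby → Kelso → Quorn: 8+1+3 = 12
The minimum is 12 min via Orton → Linby → Kelso → Quorn.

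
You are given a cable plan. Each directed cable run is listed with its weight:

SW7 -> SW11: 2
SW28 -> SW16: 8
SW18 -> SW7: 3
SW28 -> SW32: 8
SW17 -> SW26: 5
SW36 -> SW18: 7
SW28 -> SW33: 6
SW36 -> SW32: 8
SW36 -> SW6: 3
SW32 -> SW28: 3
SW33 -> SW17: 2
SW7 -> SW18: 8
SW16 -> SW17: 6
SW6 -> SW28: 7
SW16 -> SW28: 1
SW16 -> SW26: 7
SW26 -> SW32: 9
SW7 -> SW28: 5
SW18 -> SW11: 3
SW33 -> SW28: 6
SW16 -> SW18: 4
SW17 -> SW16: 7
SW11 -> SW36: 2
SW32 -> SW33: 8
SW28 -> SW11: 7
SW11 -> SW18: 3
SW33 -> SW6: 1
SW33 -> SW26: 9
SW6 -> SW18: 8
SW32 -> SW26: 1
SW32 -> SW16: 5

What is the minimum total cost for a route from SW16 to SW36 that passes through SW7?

11

Best SW16 to SW7: SW16–SW18–SW7 costing 7
Shortest SW7→SW36: SW7–SW11–SW36 = 4
Total via SW7: 7 + 4 = 11.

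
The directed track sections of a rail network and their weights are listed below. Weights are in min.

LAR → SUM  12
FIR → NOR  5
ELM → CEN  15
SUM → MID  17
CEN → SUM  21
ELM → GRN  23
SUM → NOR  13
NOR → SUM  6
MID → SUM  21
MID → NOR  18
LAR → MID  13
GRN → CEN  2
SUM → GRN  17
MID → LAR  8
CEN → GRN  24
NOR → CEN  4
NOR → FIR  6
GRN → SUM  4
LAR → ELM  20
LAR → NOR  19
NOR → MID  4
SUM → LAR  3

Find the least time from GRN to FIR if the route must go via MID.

Shortest GRN→MID: GRN → SUM → LAR → MID = 20
Shortest MID→FIR: MID → NOR → FIR = 24
Total via MID: 20 + 24 = 44 min.

44 min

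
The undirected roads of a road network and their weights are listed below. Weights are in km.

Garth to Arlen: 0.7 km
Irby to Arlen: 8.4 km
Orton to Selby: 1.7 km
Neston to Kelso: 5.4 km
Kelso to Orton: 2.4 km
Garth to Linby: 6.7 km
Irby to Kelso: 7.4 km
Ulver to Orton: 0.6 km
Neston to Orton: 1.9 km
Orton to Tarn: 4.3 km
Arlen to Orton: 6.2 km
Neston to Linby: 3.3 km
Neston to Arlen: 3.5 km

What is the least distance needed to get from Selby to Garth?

7.8 km

Compare a few routes:
Selby → Orton → Neston → Linby → Garth: 1.7+1.9+3.3+6.7 = 13.6
Selby → Orton → Neston → Arlen → Garth: 1.7+1.9+3.5+0.7 = 7.8
Selby → Orton → Arlen → Garth: 1.7+6.2+0.7 = 8.6
The minimum is 7.8 km via Selby → Orton → Neston → Arlen → Garth.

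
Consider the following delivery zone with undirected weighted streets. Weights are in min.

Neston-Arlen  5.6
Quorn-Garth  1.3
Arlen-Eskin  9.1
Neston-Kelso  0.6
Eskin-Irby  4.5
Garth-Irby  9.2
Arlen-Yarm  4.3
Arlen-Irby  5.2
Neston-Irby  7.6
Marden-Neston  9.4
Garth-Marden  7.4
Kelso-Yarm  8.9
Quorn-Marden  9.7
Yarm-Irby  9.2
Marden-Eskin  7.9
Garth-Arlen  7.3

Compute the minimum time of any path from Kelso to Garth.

Shortest distances from Kelso:
Kelso: 0
Neston: 0.6  (via Kelso)
Arlen: 6.2  (via Neston)
Irby: 8.2  (via Neston)
Yarm: 8.9  (via Kelso)
Marden: 10  (via Neston)
Eskin: 12.7  (via Irby)
Garth: 13.5  (via Arlen)
Shortest route: Kelso → Neston → Arlen → Garth = 13.5 min.

13.5 min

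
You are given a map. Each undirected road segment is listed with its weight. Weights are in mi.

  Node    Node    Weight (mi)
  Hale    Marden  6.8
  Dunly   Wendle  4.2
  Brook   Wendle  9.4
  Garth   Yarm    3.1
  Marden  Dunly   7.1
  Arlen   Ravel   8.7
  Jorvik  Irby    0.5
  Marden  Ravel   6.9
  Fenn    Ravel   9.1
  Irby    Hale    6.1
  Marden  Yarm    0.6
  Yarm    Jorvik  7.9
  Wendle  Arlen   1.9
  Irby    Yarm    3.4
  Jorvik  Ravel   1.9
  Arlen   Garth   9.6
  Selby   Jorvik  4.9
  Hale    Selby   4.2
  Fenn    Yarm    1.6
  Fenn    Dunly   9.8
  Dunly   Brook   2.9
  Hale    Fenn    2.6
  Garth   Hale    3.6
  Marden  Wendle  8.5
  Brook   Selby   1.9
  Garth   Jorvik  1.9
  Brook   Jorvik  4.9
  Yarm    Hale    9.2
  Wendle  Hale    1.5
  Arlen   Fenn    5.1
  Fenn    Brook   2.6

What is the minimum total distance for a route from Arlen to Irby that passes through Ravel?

11.1 mi

Best Arlen to Ravel: Arlen → Ravel costing 8.7
Best Ravel to Irby: Ravel → Jorvik → Irby costing 2.4
Total via Ravel: 8.7 + 2.4 = 11.1 mi.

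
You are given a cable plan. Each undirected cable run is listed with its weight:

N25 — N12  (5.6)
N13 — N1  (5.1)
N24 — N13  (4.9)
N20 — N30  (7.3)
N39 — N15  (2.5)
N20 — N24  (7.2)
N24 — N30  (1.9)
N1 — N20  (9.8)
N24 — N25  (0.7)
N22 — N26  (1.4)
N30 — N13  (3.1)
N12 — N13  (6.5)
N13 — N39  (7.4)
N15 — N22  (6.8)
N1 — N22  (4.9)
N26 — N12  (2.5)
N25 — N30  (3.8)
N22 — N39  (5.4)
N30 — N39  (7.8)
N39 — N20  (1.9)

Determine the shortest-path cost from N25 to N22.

9.5

Compare a few routes:
N25 → N24 → N20 → N39 → N22: 0.7+7.2+1.9+5.4 = 15.2
N25 → N12 → N26 → N22: 5.6+2.5+1.4 = 9.5
The minimum is 9.5 via N25 → N12 → N26 → N22.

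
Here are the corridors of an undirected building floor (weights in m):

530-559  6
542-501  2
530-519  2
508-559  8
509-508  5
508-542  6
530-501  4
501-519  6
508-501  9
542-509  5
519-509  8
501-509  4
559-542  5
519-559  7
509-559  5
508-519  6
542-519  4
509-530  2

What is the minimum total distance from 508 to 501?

8 m

Running Dijkstra from 508:
508: 0
509: 5  (via 508)
519: 6  (via 508)
542: 6  (via 508)
530: 7  (via 509)
501: 8  (via 542)
Shortest route: 508–542–501 = 8 m.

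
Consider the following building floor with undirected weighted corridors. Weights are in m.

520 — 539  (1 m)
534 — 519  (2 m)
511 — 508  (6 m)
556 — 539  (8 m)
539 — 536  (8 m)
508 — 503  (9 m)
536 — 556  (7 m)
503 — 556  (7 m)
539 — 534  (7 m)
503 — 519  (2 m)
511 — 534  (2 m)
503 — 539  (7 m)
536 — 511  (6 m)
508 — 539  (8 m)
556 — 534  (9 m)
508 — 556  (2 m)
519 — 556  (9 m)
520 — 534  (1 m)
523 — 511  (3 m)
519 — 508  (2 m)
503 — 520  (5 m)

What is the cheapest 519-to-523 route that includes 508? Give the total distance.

11 m

Shortest 519→508: 519–508 = 2
Best 508 to 523: 508–511–523 costing 9
Total via 508: 2 + 9 = 11 m.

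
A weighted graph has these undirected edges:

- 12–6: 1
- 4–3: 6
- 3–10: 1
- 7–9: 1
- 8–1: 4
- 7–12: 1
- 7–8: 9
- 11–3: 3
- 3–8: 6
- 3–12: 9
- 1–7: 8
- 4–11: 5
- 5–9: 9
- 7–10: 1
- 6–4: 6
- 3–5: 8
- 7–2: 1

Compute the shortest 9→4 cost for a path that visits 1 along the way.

25

Best 9 to 1: 9 → 7 → 1 costing 9
Best 1 to 4: 1 → 8 → 3 → 4 costing 16
Total via 1: 9 + 16 = 25.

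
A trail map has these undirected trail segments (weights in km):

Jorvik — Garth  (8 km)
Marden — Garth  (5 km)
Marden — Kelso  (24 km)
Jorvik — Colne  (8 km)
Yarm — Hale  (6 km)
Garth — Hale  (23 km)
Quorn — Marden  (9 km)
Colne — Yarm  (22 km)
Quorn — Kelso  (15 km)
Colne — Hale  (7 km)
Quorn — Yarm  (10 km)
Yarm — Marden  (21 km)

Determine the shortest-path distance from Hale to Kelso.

Candidate routes:
Hale - Yarm - Quorn - Marden - Kelso: 6+10+9+24 = 49
Hale - Yarm - Marden - Kelso: 6+21+24 = 51
Hale - Yarm - Quorn - Kelso: 6+10+15 = 31
Hale - Yarm - Marden - Quorn - Kelso: 6+21+9+15 = 51
Cheapest is Hale - Yarm - Quorn - Kelso at 31 km.

31 km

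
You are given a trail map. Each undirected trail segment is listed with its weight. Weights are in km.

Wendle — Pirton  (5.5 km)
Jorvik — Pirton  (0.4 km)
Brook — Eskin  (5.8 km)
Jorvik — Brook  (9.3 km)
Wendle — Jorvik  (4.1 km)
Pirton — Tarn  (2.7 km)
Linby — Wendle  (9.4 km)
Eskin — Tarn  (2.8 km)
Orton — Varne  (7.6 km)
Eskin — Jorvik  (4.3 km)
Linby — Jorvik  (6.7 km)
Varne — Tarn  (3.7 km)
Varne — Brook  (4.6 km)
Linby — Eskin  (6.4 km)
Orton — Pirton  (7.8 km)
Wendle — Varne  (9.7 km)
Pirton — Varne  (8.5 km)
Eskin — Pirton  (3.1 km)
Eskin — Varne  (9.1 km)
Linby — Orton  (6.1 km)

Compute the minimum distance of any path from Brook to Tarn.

Settle nodes by increasing distance from Brook:
Brook: 0
Varne: 4.6  (via Brook)
Eskin: 5.8  (via Brook)
Tarn: 8.3  (via Varne)
Shortest route: Brook → Varne → Tarn = 8.3 km.

8.3 km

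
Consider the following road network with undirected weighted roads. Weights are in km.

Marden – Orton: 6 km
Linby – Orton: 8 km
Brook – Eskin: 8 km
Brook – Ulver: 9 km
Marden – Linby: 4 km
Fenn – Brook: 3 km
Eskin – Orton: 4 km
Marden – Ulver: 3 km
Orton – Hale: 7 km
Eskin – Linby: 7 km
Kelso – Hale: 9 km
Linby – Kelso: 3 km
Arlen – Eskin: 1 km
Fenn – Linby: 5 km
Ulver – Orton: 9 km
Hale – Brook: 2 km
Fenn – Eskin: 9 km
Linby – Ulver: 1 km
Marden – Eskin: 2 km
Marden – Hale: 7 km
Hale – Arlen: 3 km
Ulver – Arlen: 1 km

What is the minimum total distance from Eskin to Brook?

6 km

Enumerating some paths:
Eskin–Arlen–Ulver–Brook: 1+1+9 = 11
Eskin–Arlen–Hale–Brook: 1+3+2 = 6
Eskin–Brook: 8 = 8
The minimum is 6 km via Eskin–Arlen–Hale–Brook.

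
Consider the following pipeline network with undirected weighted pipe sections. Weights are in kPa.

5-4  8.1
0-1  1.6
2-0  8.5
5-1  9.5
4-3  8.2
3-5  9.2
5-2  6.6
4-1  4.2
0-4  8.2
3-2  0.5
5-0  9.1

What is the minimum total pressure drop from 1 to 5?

9.5 kPa

Enumerating some paths:
1 → 0 → 2 → 5: 1.6+8.5+6.6 = 16.7
1 → 0 → 5: 1.6+9.1 = 10.7
1 → 4 → 5: 4.2+8.1 = 12.3
1 → 5: 9.5 = 9.5
Cheapest is 1 → 5 at 9.5 kPa.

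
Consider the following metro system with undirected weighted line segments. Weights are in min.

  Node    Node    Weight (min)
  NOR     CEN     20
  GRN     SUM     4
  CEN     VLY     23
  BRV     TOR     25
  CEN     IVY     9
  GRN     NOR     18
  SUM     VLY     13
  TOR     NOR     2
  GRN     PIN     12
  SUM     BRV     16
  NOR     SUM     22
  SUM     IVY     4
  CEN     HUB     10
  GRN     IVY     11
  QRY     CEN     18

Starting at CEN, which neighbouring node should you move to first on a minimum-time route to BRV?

IVY

Compare a few routes:
CEN - IVY - SUM - BRV: 9+4+16 = 29
CEN - IVY - GRN - SUM - BRV: 9+11+4+16 = 40
The minimum is 29 min via CEN - IVY - SUM - BRV.
So from CEN the first move is to IVY.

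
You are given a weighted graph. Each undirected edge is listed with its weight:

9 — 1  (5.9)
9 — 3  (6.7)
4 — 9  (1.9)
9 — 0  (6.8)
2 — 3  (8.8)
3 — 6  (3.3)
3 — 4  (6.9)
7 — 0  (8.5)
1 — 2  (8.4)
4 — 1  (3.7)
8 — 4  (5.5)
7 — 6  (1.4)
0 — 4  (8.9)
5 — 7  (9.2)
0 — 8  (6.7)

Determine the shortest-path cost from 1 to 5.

Settle nodes by increasing distance from 1:
1: 0
4: 3.7  (via 1)
9: 5.6  (via 4)
2: 8.4  (via 1)
8: 9.2  (via 4)
3: 10.6  (via 4)
0: 12.4  (via 9)
6: 13.9  (via 3)
7: 15.3  (via 6)
5: 24.5  (via 7)
Shortest route: 1–4–3–6–7–5 = 24.5.

24.5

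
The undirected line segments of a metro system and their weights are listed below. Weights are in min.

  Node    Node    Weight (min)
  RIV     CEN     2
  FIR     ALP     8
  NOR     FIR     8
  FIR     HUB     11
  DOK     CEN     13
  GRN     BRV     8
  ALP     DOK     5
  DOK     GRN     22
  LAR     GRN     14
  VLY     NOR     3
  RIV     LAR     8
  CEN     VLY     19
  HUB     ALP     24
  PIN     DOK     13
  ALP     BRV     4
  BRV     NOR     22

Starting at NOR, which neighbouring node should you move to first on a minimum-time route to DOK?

Candidate routes:
NOR–VLY–CEN–DOK: 3+19+13 = 35
NOR–FIR–ALP–DOK: 8+8+5 = 21
NOR–BRV–ALP–DOK: 22+4+5 = 31
NOR–FIR–HUB–ALP–DOK: 8+11+24+5 = 48
Cheapest is NOR–FIR–ALP–DOK at 21 min.
So from NOR the first move is to FIR.

FIR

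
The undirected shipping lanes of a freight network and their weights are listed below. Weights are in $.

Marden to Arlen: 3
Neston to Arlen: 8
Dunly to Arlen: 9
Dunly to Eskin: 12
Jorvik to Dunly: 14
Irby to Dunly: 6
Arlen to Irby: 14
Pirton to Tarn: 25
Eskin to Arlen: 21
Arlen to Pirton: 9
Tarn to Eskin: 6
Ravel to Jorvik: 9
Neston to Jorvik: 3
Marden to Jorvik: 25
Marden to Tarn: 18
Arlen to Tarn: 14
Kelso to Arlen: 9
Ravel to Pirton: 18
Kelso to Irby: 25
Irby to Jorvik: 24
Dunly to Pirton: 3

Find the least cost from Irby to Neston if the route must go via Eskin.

Best Irby to Eskin: Irby → Dunly → Eskin costing 18
Shortest Eskin→Neston: Eskin → Tarn → Arlen → Neston = 28
Total via Eskin: 18 + 28 = $46.

$46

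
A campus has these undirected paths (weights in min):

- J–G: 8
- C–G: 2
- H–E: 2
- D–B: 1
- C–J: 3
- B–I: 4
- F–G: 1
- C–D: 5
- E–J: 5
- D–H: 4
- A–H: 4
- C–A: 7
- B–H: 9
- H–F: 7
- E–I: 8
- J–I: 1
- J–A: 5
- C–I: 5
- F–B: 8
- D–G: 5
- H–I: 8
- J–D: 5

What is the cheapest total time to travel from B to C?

6 min

Candidate routes:
B - D - J - C: 1+5+3 = 9
B - I - J - C: 4+1+3 = 8
B - D - G - C: 1+5+2 = 8
B - D - C: 1+5 = 6
Cheapest is B - D - C at 6 min.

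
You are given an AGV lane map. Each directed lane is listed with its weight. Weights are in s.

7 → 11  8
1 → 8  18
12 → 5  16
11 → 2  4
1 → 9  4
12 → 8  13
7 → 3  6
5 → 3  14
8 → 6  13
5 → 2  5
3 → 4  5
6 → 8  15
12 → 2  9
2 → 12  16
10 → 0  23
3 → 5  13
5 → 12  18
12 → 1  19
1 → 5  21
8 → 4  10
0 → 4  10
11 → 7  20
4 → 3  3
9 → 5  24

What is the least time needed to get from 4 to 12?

34 s

Settle nodes by increasing distance from 4:
4: 0
3: 3  (via 4)
5: 16  (via 3)
2: 21  (via 5)
12: 34  (via 5)
Shortest route: 4–3–5–12 = 34 s.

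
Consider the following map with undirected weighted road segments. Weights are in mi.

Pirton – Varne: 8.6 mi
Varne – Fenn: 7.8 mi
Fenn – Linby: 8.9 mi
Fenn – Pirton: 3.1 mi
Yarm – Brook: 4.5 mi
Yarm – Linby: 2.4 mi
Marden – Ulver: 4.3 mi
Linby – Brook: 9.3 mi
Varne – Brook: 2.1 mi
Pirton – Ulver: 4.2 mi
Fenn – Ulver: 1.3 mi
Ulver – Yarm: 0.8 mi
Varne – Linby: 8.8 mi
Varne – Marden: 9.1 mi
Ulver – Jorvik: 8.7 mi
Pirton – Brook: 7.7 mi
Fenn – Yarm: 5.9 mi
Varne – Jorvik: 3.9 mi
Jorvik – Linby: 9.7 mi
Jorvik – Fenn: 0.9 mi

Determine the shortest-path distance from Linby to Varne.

Shortest distances from Linby:
Linby: 0
Yarm: 2.4  (via Linby)
Ulver: 3.2  (via Yarm)
Fenn: 4.5  (via Ulver)
Jorvik: 5.4  (via Fenn)
Brook: 6.9  (via Yarm)
Pirton: 7.4  (via Ulver)
Marden: 7.5  (via Ulver)
Varne: 8.8  (via Linby)
Shortest route: Linby → Varne = 8.8 mi.

8.8 mi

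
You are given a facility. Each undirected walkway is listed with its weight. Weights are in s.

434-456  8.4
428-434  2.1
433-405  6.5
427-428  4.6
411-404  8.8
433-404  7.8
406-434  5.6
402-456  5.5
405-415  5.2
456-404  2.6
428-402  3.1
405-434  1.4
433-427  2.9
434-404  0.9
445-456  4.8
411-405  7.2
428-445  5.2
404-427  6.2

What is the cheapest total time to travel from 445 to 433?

Enumerating some paths:
445 - 428 - 434 - 405 - 433: 5.2+2.1+1.4+6.5 = 15.2
445 - 428 - 427 - 433: 5.2+4.6+2.9 = 12.7
Cheapest is 445 - 428 - 427 - 433 at 12.7 s.

12.7 s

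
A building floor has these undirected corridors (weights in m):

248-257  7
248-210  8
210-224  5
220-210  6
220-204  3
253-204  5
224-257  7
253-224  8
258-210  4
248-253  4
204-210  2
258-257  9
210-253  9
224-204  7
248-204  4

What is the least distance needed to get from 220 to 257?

Running Dijkstra from 220:
220: 0
204: 3  (via 220)
210: 5  (via 204)
248: 7  (via 204)
253: 8  (via 204)
258: 9  (via 210)
224: 10  (via 204)
257: 14  (via 248)
Shortest route: 220 → 204 → 248 → 257 = 14 m.

14 m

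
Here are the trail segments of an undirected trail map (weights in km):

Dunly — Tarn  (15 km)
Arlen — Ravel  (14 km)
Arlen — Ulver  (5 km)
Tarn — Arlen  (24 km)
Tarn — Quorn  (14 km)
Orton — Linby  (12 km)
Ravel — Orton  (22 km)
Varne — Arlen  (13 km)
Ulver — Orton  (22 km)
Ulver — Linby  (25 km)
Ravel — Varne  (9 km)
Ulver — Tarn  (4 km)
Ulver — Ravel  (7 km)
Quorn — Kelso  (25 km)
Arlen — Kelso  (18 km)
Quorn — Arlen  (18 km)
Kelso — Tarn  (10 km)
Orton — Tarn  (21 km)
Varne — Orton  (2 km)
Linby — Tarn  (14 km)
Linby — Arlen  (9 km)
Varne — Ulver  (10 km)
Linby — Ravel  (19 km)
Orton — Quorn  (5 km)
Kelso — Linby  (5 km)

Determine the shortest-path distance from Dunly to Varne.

29 km

Compare a few routes:
Dunly–Tarn–Quorn–Orton–Varne: 15+14+5+2 = 36
Dunly–Tarn–Ulver–Ravel–Varne: 15+4+7+9 = 35
Dunly–Tarn–Ulver–Varne: 15+4+10 = 29
The minimum is 29 km via Dunly–Tarn–Ulver–Varne.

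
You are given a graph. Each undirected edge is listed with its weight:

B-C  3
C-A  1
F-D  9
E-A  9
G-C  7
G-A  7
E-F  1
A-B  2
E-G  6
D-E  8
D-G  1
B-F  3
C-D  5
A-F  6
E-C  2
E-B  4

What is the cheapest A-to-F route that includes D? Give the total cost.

Shortest A→D: A–C–D = 6
Shortest D→F: D–G–E–F = 8
Total via D: 6 + 8 = 14.

14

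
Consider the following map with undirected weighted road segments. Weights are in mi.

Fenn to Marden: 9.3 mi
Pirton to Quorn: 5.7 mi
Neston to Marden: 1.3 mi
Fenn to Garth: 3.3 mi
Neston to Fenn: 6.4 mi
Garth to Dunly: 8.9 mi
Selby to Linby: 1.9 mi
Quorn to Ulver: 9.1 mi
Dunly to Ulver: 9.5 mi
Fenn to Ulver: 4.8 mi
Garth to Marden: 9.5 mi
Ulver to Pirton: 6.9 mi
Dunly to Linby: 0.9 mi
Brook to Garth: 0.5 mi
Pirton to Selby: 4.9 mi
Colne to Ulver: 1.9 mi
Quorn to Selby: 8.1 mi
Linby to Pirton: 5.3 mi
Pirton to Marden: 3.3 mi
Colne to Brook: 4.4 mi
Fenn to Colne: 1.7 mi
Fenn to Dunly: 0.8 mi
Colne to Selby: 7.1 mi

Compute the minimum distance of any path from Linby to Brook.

Settle nodes by increasing distance from Linby:
Linby: 0
Dunly: 0.9  (via Linby)
Fenn: 1.7  (via Dunly)
Selby: 1.9  (via Linby)
Colne: 3.4  (via Fenn)
Garth: 5  (via Fenn)
Ulver: 5.3  (via Colne)
Pirton: 5.3  (via Linby)
Brook: 5.5  (via Garth)
Shortest route: Linby–Dunly–Fenn–Garth–Brook = 5.5 mi.

5.5 mi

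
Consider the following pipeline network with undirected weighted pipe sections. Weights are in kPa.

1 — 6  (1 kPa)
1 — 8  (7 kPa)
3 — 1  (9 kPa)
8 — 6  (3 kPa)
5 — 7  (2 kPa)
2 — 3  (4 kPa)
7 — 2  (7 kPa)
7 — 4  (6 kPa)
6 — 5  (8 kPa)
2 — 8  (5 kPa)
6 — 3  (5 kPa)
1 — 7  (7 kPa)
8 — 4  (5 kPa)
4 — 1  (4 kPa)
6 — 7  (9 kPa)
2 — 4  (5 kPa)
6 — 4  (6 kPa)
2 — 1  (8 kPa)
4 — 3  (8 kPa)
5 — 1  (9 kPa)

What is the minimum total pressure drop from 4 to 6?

Enumerating some paths:
4–6: 6 = 6
4–1–6: 4+1 = 5
The minimum is 5 kPa via 4–1–6.

5 kPa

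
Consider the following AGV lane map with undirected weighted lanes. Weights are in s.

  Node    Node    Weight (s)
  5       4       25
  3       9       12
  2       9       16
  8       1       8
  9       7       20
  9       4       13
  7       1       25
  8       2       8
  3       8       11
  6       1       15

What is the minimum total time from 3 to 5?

Running Dijkstra from 3:
3: 0
8: 11  (via 3)
9: 12  (via 3)
1: 19  (via 8)
2: 19  (via 8)
4: 25  (via 9)
7: 32  (via 9)
6: 34  (via 1)
5: 50  (via 4)
Shortest route: 3 → 9 → 4 → 5 = 50 s.

50 s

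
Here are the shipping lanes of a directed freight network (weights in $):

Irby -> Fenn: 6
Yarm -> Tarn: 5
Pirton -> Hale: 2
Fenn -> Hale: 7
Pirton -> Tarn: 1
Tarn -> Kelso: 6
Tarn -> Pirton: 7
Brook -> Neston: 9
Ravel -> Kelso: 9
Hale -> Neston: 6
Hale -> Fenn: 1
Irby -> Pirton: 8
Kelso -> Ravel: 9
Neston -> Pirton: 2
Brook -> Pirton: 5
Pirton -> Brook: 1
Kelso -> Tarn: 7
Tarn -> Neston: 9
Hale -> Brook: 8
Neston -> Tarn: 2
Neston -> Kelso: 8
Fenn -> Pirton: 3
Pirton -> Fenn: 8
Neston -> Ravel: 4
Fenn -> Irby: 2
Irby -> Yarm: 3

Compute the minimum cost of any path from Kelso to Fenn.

Settle nodes by increasing distance from Kelso:
Kelso: 0
Tarn: 7  (via Kelso)
Ravel: 9  (via Kelso)
Pirton: 14  (via Tarn)
Brook: 15  (via Pirton)
Hale: 16  (via Pirton)
Neston: 16  (via Tarn)
Fenn: 17  (via Hale)
Shortest route: Kelso → Tarn → Pirton → Hale → Fenn = $17.

$17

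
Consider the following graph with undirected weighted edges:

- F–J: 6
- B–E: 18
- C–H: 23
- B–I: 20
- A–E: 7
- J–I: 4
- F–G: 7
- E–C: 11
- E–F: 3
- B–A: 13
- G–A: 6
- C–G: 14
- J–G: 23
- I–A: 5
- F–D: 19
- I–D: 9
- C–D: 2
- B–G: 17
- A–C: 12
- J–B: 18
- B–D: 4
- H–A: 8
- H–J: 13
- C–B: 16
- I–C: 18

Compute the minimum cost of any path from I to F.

Running Dijkstra from I:
I: 0
J: 4  (via I)
A: 5  (via I)
D: 9  (via I)
F: 10  (via J)
Shortest route: I → J → F = 10.

10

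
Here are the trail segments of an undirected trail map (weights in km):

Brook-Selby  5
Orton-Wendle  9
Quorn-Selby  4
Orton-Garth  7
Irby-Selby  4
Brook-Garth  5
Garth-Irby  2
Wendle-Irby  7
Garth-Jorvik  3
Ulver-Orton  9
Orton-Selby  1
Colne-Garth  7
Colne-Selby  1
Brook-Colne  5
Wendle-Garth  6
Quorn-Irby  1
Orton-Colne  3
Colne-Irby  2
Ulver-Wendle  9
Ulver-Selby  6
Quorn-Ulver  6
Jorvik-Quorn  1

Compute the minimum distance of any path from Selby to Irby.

3 km

Enumerating some paths:
Selby - Colne - Irby: 1+2 = 3
Selby - Irby: 4 = 4
The minimum is 3 km via Selby - Colne - Irby.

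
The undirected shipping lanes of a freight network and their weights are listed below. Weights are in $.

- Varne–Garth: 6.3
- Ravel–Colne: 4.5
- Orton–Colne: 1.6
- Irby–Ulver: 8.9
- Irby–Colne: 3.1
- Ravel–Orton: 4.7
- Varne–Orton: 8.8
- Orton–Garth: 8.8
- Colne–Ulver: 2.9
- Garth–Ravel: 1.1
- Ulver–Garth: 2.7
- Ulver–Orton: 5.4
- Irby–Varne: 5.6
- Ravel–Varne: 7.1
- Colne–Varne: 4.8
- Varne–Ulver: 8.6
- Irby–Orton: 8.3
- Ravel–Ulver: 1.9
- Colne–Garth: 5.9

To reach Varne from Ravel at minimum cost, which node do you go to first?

Varne

Candidate routes:
Ravel–Colne–Varne: 4.5+4.8 = 9.3
Ravel–Garth–Varne: 1.1+6.3 = 7.4
Ravel–Varne: 7.1 = 7.1
The minimum is $7.1 via Ravel–Varne.
So from Ravel the first move is to Varne.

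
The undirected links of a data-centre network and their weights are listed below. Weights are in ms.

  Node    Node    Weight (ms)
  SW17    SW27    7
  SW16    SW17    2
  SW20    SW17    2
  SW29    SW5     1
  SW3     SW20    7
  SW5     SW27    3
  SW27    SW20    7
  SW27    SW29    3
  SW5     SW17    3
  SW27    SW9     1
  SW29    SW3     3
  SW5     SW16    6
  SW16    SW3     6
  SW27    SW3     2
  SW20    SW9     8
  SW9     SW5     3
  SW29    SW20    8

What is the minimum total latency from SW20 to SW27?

7 ms

Candidate routes:
SW20 - SW9 - SW27: 8+1 = 9
SW20 - SW27: 7 = 7
SW20 - SW17 - SW27: 2+7 = 9
SW20 - SW17 - SW5 - SW27: 2+3+3 = 8
Cheapest is SW20 - SW27 at 7 ms.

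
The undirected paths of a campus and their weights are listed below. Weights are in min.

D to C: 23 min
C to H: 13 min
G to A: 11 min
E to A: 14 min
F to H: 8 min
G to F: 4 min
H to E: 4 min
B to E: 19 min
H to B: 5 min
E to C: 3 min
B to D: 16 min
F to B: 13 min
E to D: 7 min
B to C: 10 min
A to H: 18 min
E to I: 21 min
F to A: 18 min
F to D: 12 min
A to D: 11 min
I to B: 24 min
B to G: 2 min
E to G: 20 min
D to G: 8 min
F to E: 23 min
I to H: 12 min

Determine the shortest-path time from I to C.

Shortest distances from I:
I: 0
H: 12  (via I)
E: 16  (via H)
B: 17  (via H)
C: 19  (via E)
Shortest route: I–H–E–C = 19 min.

19 min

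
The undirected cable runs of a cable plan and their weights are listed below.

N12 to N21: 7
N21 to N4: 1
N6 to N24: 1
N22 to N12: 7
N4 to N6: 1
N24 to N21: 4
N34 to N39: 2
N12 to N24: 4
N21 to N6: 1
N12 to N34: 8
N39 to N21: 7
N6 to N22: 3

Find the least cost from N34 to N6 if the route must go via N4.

11

Best N34 to N4: N34 → N39 → N21 → N4 costing 10
Best N4 to N6: N4 → N6 costing 1
Total via N4: 10 + 1 = 11.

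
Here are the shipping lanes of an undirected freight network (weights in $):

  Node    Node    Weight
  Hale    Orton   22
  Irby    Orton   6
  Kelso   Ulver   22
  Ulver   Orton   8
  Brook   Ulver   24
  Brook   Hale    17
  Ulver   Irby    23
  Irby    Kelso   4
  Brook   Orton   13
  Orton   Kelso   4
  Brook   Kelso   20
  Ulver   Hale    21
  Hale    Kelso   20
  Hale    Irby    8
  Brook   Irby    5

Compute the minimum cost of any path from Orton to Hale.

$14

Settle nodes by increasing distance from Orton:
Orton: 0
Kelso: 4  (via Orton)
Irby: 6  (via Orton)
Ulver: 8  (via Orton)
Brook: 11  (via Irby)
Hale: 14  (via Irby)
Shortest route: Orton → Irby → Hale = $14.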